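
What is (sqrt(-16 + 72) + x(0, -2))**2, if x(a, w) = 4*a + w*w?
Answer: 72 + 16*sqrt(14) ≈ 131.87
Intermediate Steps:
x(a, w) = w**2 + 4*a (x(a, w) = 4*a + w**2 = w**2 + 4*a)
(sqrt(-16 + 72) + x(0, -2))**2 = (sqrt(-16 + 72) + ((-2)**2 + 4*0))**2 = (sqrt(56) + (4 + 0))**2 = (2*sqrt(14) + 4)**2 = (4 + 2*sqrt(14))**2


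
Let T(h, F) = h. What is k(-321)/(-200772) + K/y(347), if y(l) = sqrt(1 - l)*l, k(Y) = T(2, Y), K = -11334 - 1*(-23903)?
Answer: -1/100386 - 12569*I*sqrt(346)/120062 ≈ -9.9615e-6 - 1.9473*I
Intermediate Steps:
K = 12569 (K = -11334 + 23903 = 12569)
k(Y) = 2
y(l) = l*sqrt(1 - l)
k(-321)/(-200772) + K/y(347) = 2/(-200772) + 12569/((347*sqrt(1 - 1*347))) = 2*(-1/200772) + 12569/((347*sqrt(1 - 347))) = -1/100386 + 12569/((347*sqrt(-346))) = -1/100386 + 12569/((347*(I*sqrt(346)))) = -1/100386 + 12569/((347*I*sqrt(346))) = -1/100386 + 12569*(-I*sqrt(346)/120062) = -1/100386 - 12569*I*sqrt(346)/120062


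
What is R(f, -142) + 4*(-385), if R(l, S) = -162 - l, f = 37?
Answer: -1739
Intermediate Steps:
R(f, -142) + 4*(-385) = (-162 - 1*37) + 4*(-385) = (-162 - 37) - 1540 = -199 - 1540 = -1739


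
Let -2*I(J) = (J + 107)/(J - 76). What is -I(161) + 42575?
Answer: 3619009/85 ≈ 42577.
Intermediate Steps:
I(J) = -(107 + J)/(2*(-76 + J)) (I(J) = -(J + 107)/(2*(J - 76)) = -(107 + J)/(2*(-76 + J)))
-I(161) + 42575 = -(-107 - 1*161)/(2*(-76 + 161)) + 42575 = -(-107 - 161)/(2*85) + 42575 = -(-268)/(2*85) + 42575 = -1*(-134/85) + 42575 = 134/85 + 42575 = 3619009/85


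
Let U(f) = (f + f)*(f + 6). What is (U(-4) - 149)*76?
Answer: -12540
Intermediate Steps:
U(f) = 2*f*(6 + f) (U(f) = (2*f)*(6 + f) = 2*f*(6 + f))
(U(-4) - 149)*76 = (2*(-4)*(6 - 4) - 149)*76 = (2*(-4)*2 - 149)*76 = (-16 - 149)*76 = -165*76 = -12540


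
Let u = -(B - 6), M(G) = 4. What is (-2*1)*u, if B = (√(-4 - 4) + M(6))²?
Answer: 4 + 32*I*√2 ≈ 4.0 + 45.255*I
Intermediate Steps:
B = (4 + 2*I*√2)² (B = (√(-4 - 4) + 4)² = (√(-8) + 4)² = (2*I*√2 + 4)² = (4 + 2*I*√2)² ≈ 8.0 + 22.627*I)
u = -2 - 16*I*√2 (u = -((8 + 16*I*√2) - 6) = -(2 + 16*I*√2) = -2 - 16*I*√2 ≈ -2.0 - 22.627*I)
(-2*1)*u = (-2*1)*(-2 - 16*I*√2) = -2*(-2 - 16*I*√2) = 4 + 32*I*√2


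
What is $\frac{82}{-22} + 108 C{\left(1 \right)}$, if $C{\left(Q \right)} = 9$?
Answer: $\frac{10651}{11} \approx 968.27$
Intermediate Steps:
$\frac{82}{-22} + 108 C{\left(1 \right)} = \frac{82}{-22} + 108 \cdot 9 = 82 \left(- \frac{1}{22}\right) + 972 = - \frac{41}{11} + 972 = \frac{10651}{11}$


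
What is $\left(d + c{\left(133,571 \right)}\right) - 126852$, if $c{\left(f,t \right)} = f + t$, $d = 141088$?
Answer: $14940$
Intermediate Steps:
$\left(d + c{\left(133,571 \right)}\right) - 126852 = \left(141088 + \left(133 + 571\right)\right) - 126852 = \left(141088 + 704\right) - 126852 = 141792 - 126852 = 14940$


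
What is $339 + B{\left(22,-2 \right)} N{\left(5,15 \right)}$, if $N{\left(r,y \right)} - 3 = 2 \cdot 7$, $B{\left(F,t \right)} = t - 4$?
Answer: $237$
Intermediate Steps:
$B{\left(F,t \right)} = -4 + t$ ($B{\left(F,t \right)} = t - 4 = -4 + t$)
$N{\left(r,y \right)} = 17$ ($N{\left(r,y \right)} = 3 + 2 \cdot 7 = 3 + 14 = 17$)
$339 + B{\left(22,-2 \right)} N{\left(5,15 \right)} = 339 + \left(-4 - 2\right) 17 = 339 - 102 = 237$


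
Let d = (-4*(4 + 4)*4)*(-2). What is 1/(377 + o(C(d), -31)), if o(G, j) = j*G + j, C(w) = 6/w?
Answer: 128/44195 ≈ 0.0028963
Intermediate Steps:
d = 256 (d = (-4*8*4)*(-2) = -32*4*(-2) = -128*(-2) = 256)
o(G, j) = j + G*j (o(G, j) = G*j + j = j + G*j)
1/(377 + o(C(d), -31)) = 1/(377 - 31*(1 + 6/256)) = 1/(377 - 31*(1 + 6*(1/256))) = 1/(377 - 31*(1 + 3/128)) = 1/(377 - 31*131/128) = 1/(377 - 4061/128) = 1/(44195/128) = 128/44195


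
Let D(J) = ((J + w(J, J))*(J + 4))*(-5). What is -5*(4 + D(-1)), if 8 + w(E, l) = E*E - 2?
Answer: -770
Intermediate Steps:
w(E, l) = -10 + E² (w(E, l) = -8 + (E*E - 2) = -8 + (E² - 2) = -8 + (-2 + E²) = -10 + E²)
D(J) = -5*(4 + J)*(-10 + J + J²) (D(J) = ((J + (-10 + J²))*(J + 4))*(-5) = ((-10 + J + J²)*(4 + J))*(-5) = ((4 + J)*(-10 + J + J²))*(-5) = -5*(4 + J)*(-10 + J + J²))
-5*(4 + D(-1)) = -5*(4 + (200 - 25*(-1)² - 5*(-1)³ + 30*(-1))) = -5*(4 + (200 - 25*1 - 5*(-1) - 30)) = -5*(4 + (200 - 25 + 5 - 30)) = -5*(4 + 150) = -5*154 = -770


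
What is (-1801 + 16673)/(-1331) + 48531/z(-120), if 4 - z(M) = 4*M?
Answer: 43123/484 ≈ 89.097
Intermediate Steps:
z(M) = 4 - 4*M
(-1801 + 16673)/(-1331) + 48531/z(-120) = (-1801 + 16673)/(-1331) + 48531/(4 - 4*(-120)) = 14872*(-1/1331) + 48531/(4 + 480) = -1352/121 + 48531/484 = 43123/484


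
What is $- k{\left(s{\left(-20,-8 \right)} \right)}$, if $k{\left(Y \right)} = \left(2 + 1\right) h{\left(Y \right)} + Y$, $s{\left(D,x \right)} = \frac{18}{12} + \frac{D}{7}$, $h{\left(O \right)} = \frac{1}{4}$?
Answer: $\frac{17}{28} \approx 0.60714$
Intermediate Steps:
$h{\left(O \right)} = \frac{1}{4}$
$s{\left(D,x \right)} = \frac{3}{2} + \frac{D}{7}$ ($s{\left(D,x \right)} = 18 \cdot \frac{1}{12} + D \frac{1}{7} = \frac{3}{2} + \frac{D}{7}$)
$k{\left(Y \right)} = \frac{3}{4} + Y$ ($k{\left(Y \right)} = \left(2 + 1\right) \frac{1}{4} + Y = 3 \cdot \frac{1}{4} + Y = \frac{3}{4} + Y$)
$- k{\left(s{\left(-20,-8 \right)} \right)} = - (\frac{3}{4} + \left(\frac{3}{2} + \frac{1}{7} \left(-20\right)\right)) = - (\frac{3}{4} + \left(\frac{3}{2} - \frac{20}{7}\right)) = - (\frac{3}{4} - \frac{19}{14}) = \left(-1\right) \left(- \frac{17}{28}\right) = \frac{17}{28}$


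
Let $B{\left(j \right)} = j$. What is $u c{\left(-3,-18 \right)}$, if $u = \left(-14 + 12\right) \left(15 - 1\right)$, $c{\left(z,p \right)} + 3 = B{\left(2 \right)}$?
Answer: $28$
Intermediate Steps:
$c{\left(z,p \right)} = -1$ ($c{\left(z,p \right)} = -3 + 2 = -1$)
$u = -28$ ($u = \left(-2\right) 14 = -28$)
$u c{\left(-3,-18 \right)} = \left(-28\right) \left(-1\right) = 28$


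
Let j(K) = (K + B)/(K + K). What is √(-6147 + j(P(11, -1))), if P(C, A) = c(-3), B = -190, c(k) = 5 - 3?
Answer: I*√6194 ≈ 78.702*I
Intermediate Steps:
c(k) = 2
P(C, A) = 2
j(K) = (-190 + K)/(2*K) (j(K) = (K - 190)/(K + K) = (-190 + K)/((2*K)) = (-190 + K)*(1/(2*K)) = (-190 + K)/(2*K))
√(-6147 + j(P(11, -1))) = √(-6147 + (½)*(-190 + 2)/2) = √(-6147 + (½)*(½)*(-188)) = √(-6147 - 47) = √(-6194) = I*√6194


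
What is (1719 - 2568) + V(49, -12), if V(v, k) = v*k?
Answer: -1437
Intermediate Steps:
V(v, k) = k*v
(1719 - 2568) + V(49, -12) = (1719 - 2568) - 12*49 = -849 - 588 = -1437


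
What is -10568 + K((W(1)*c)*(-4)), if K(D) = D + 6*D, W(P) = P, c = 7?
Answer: -10764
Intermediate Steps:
K(D) = 7*D
-10568 + K((W(1)*c)*(-4)) = -10568 + 7*((1*7)*(-4)) = -10568 + 7*(7*(-4)) = -10568 + 7*(-28) = -10568 - 196 = -10764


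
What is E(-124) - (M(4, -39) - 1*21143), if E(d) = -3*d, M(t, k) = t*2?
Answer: 21507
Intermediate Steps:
M(t, k) = 2*t
E(-124) - (M(4, -39) - 1*21143) = -3*(-124) - (2*4 - 1*21143) = 372 - (8 - 21143) = 372 - 1*(-21135) = 372 + 21135 = 21507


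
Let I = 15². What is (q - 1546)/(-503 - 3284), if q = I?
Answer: 1321/3787 ≈ 0.34882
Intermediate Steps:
I = 225
q = 225
(q - 1546)/(-503 - 3284) = (225 - 1546)/(-503 - 3284) = -1321/(-3787) = -1321*(-1/3787) = 1321/3787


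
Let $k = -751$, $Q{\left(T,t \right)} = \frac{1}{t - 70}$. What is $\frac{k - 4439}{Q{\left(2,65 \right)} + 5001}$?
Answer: $- \frac{12975}{12502} \approx -1.0378$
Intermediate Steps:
$Q{\left(T,t \right)} = \frac{1}{-70 + t}$
$\frac{k - 4439}{Q{\left(2,65 \right)} + 5001} = \frac{-751 - 4439}{\frac{1}{-70 + 65} + 5001} = - \frac{5190}{\frac{1}{-5} + 5001} = - \frac{5190}{- \frac{1}{5} + 5001} = - \frac{5190}{\frac{25004}{5}} = \left(-5190\right) \frac{5}{25004} = - \frac{12975}{12502}$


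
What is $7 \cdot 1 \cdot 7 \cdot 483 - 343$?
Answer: $23324$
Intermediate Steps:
$7 \cdot 1 \cdot 7 \cdot 483 - 343 = 7 \cdot 7 \cdot 483 - 343 = 49 \cdot 483 - 343 = 23667 - 343 = 23324$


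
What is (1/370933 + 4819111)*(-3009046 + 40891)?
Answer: -5305776821005539420/370933 ≈ -1.4304e+13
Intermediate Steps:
(1/370933 + 4819111)*(-3009046 + 40891) = (1/370933 + 4819111)*(-2968155) = (1787567300564/370933)*(-2968155) = -5305776821005539420/370933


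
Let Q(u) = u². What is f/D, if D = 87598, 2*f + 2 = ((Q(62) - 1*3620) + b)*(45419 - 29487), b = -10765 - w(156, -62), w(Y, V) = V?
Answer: -83475715/87598 ≈ -952.94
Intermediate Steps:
b = -10703 (b = -10765 - 1*(-62) = -10765 + 62 = -10703)
f = -83475715 (f = -1 + (((62² - 1*3620) - 10703)*(45419 - 29487))/2 = -1 + (((3844 - 3620) - 10703)*15932)/2 = -1 + ((224 - 10703)*15932)/2 = -1 + (-10479*15932)/2 = -1 + (½)*(-166951428) = -1 - 83475714 = -83475715)
f/D = -83475715/87598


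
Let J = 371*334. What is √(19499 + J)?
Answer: √143413 ≈ 378.70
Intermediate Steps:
J = 123914
√(19499 + J) = √(19499 + 123914) = √143413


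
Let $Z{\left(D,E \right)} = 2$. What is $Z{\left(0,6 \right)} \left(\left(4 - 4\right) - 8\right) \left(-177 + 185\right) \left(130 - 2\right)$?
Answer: $-16384$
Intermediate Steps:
$Z{\left(0,6 \right)} \left(\left(4 - 4\right) - 8\right) \left(-177 + 185\right) \left(130 - 2\right) = 2 \left(\left(4 - 4\right) - 8\right) \left(-177 + 185\right) \left(130 - 2\right) = 2 \left(0 - 8\right) 8 \cdot 128 = 2 \left(-8\right) 1024 = \left(-16\right) 1024 = -16384$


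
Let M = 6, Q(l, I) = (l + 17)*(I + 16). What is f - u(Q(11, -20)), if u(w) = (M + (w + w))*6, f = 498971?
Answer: 500279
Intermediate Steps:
Q(l, I) = (16 + I)*(17 + l) (Q(l, I) = (17 + l)*(16 + I) = (16 + I)*(17 + l))
u(w) = 36 + 12*w (u(w) = (6 + (w + w))*6 = (6 + 2*w)*6 = 36 + 12*w)
f - u(Q(11, -20)) = 498971 - (36 + 12*(272 + 16*11 + 17*(-20) - 20*11)) = 498971 - (36 + 12*(272 + 176 - 340 - 220)) = 498971 - (36 + 12*(-112)) = 498971 - (36 - 1344) = 498971 - 1*(-1308) = 498971 + 1308 = 500279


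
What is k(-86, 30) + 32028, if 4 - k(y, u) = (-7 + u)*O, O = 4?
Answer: 31940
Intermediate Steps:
k(y, u) = 32 - 4*u (k(y, u) = 4 - (-7 + u)*4 = 4 - (-28 + 4*u) = 4 + (28 - 4*u) = 32 - 4*u)
k(-86, 30) + 32028 = (32 - 4*30) + 32028 = (32 - 120) + 32028 = -88 + 32028 = 31940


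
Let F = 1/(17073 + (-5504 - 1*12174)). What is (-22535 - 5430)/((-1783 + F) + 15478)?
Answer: -16918825/8285474 ≈ -2.0420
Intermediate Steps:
F = -1/605 (F = 1/(17073 + (-5504 - 12174)) = 1/(17073 - 17678) = 1/(-605) = -1/605 ≈ -0.0016529)
(-22535 - 5430)/((-1783 + F) + 15478) = (-22535 - 5430)/((-1783 - 1/605) + 15478) = -27965/(-1078716/605 + 15478) = -27965/8285474/605 = -27965*605/8285474 = -16918825/8285474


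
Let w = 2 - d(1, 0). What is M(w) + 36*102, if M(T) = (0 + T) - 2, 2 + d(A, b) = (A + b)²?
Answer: 3673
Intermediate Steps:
d(A, b) = -2 + (A + b)²
w = 3 (w = 2 - (-2 + (1 + 0)²) = 2 - (-2 + 1²) = 2 - (-2 + 1) = 2 - 1*(-1) = 2 + 1 = 3)
M(T) = -2 + T (M(T) = T - 2 = -2 + T)
M(w) + 36*102 = (-2 + 3) + 36*102 = 1 + 3672 = 3673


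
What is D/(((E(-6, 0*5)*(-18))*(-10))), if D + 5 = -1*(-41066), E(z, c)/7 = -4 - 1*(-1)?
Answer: -13687/1260 ≈ -10.863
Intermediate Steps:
E(z, c) = -21 (E(z, c) = 7*(-4 - 1*(-1)) = 7*(-4 + 1) = 7*(-3) = -21)
D = 41061 (D = -5 - 1*(-41066) = -5 + 41066 = 41061)
D/(((E(-6, 0*5)*(-18))*(-10))) = 41061/((-21*(-18)*(-10))) = 41061/((378*(-10))) = 41061/(-3780) = 41061*(-1/3780) = -13687/1260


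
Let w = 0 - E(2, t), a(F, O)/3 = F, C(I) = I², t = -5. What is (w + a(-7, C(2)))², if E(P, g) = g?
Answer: 256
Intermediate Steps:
a(F, O) = 3*F
w = 5 (w = 0 - 1*(-5) = 0 + 5 = 5)
(w + a(-7, C(2)))² = (5 + 3*(-7))² = (5 - 21)² = (-16)² = 256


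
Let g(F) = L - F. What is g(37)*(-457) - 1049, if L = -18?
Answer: 24086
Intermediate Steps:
g(F) = -18 - F
g(37)*(-457) - 1049 = (-18 - 1*37)*(-457) - 1049 = (-18 - 37)*(-457) - 1049 = -55*(-457) - 1049 = 25135 - 1049 = 24086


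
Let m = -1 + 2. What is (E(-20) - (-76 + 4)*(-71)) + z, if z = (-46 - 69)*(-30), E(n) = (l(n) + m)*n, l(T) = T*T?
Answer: -9682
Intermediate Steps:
l(T) = T²
m = 1
E(n) = n*(1 + n²) (E(n) = (n² + 1)*n = (1 + n²)*n = n*(1 + n²))
z = 3450 (z = -115*(-30) = 3450)
(E(-20) - (-76 + 4)*(-71)) + z = ((-20 + (-20)³) - (-76 + 4)*(-71)) + 3450 = ((-20 - 8000) - (-72)*(-71)) + 3450 = (-8020 - 1*5112) + 3450 = (-8020 - 5112) + 3450 = -13132 + 3450 = -9682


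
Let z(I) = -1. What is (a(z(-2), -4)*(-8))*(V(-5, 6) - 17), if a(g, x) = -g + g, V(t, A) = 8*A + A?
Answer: 0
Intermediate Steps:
V(t, A) = 9*A
a(g, x) = 0
(a(z(-2), -4)*(-8))*(V(-5, 6) - 17) = (0*(-8))*(9*6 - 17) = 0*(54 - 17) = 0*37 = 0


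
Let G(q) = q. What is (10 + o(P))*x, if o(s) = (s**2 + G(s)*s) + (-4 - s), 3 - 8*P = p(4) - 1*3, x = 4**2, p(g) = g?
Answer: 94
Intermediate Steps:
x = 16
P = 1/4 (P = 3/8 - (4 - 1*3)/8 = 3/8 - (4 - 3)/8 = 3/8 - 1/8*1 = 3/8 - 1/8 = 1/4 ≈ 0.25000)
o(s) = -4 - s + 2*s**2 (o(s) = (s**2 + s*s) + (-4 - s) = (s**2 + s**2) + (-4 - s) = 2*s**2 + (-4 - s) = -4 - s + 2*s**2)
(10 + o(P))*x = (10 + (-4 - 1*1/4 + 2*(1/4)**2))*16 = (10 + (-4 - 1/4 + 2*(1/16)))*16 = (10 + (-4 - 1/4 + 1/8))*16 = (10 - 33/8)*16 = (47/8)*16 = 94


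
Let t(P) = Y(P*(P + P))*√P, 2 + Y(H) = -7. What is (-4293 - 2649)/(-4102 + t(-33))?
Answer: 28476084/16829077 - 62478*I*√33/16829077 ≈ 1.6921 - 0.021327*I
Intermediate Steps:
Y(H) = -9 (Y(H) = -2 - 7 = -9)
t(P) = -9*√P
(-4293 - 2649)/(-4102 + t(-33)) = (-4293 - 2649)/(-4102 - 9*I*√33) = -6942/(-4102 - 9*I*√33)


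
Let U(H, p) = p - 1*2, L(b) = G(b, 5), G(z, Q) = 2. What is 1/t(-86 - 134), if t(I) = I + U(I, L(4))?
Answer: -1/220 ≈ -0.0045455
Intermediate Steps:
L(b) = 2
U(H, p) = -2 + p (U(H, p) = p - 2 = -2 + p)
t(I) = I (t(I) = I + (-2 + 2) = I + 0 = I)
1/t(-86 - 134) = 1/(-86 - 134) = 1/(-220) = -1/220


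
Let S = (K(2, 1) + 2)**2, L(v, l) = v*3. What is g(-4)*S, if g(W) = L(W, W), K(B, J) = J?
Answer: -108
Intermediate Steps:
L(v, l) = 3*v
g(W) = 3*W
S = 9 (S = (1 + 2)**2 = 3**2 = 9)
g(-4)*S = (3*(-4))*9 = -12*9 = -108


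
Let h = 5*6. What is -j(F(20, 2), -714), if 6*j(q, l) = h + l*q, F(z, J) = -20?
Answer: -2385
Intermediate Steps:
h = 30
j(q, l) = 5 + l*q/6 (j(q, l) = (30 + l*q)/6 = 5 + l*q/6)
-j(F(20, 2), -714) = -(5 + (1/6)*(-714)*(-20)) = -(5 + 2380) = -1*2385 = -2385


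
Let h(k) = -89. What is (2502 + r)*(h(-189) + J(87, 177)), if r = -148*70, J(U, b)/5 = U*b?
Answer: -604327348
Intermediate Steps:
J(U, b) = 5*U*b (J(U, b) = 5*(U*b) = 5*U*b)
r = -10360
(2502 + r)*(h(-189) + J(87, 177)) = (2502 - 10360)*(-89 + 5*87*177) = -7858*(-89 + 76995) = -7858*76906 = -604327348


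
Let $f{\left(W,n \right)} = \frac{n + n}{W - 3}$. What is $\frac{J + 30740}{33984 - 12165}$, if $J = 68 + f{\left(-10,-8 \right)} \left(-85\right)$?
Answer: $\frac{133048}{94549} \approx 1.4072$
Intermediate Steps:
$f{\left(W,n \right)} = \frac{2 n}{-3 + W}$
$J = - \frac{476}{13}$ ($J = 68 + 2 \left(-8\right) \frac{1}{-3 - 10} \left(-85\right) = 68 + 2 \left(-8\right) \frac{1}{-13} \left(-85\right) = 68 + 2 \left(-8\right) \left(- \frac{1}{13}\right) \left(-85\right) = 68 + \frac{16}{13} \left(-85\right) = 68 - \frac{1360}{13} = - \frac{476}{13} \approx -36.615$)
$\frac{J + 30740}{33984 - 12165} = \frac{- \frac{476}{13} + 30740}{33984 - 12165} = \frac{399144}{13 \cdot 21819} = \frac{399144}{13} \cdot \frac{1}{21819} = \frac{133048}{94549}$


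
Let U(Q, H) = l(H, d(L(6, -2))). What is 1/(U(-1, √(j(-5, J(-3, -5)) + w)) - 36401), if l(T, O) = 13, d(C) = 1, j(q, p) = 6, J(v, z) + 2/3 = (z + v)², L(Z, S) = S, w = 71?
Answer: -1/36388 ≈ -2.7482e-5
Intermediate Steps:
J(v, z) = -⅔ + (v + z)² (J(v, z) = -⅔ + (z + v)² = -⅔ + (v + z)²)
U(Q, H) = 13
1/(U(-1, √(j(-5, J(-3, -5)) + w)) - 36401) = 1/(13 - 36401) = 1/(-36388) = -1/36388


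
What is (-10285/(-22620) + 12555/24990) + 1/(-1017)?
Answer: 1221440561/1277518788 ≈ 0.95610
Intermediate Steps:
(-10285/(-22620) + 12555/24990) + 1/(-1017) = (-10285*(-1/22620) + 12555*(1/24990)) - 1/1017 = (2057/4524 + 837/1666) - 1/1017 = 3606775/3768492 - 1/1017 = 1221440561/1277518788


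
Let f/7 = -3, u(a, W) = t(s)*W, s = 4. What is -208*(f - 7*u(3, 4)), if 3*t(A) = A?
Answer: 36400/3 ≈ 12133.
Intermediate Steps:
t(A) = A/3
u(a, W) = 4*W/3 (u(a, W) = ((1/3)*4)*W = 4*W/3)
f = -21 (f = 7*(-3) = -21)
-208*(f - 7*u(3, 4)) = -208*(-21 - 28*4/3) = -208*(-21 - 7*16/3) = -208*(-21 - 112/3) = -208*(-175/3) = 36400/3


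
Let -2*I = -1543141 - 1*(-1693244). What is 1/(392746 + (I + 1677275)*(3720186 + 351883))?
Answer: 2/13048730076335 ≈ 1.5327e-13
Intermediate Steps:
I = -150103/2 (I = -(-1543141 - 1*(-1693244))/2 = -(-1543141 + 1693244)/2 = -1/2*150103 = -150103/2 ≈ -75052.)
1/(392746 + (I + 1677275)*(3720186 + 351883)) = 1/(392746 + (-150103/2 + 1677275)*(3720186 + 351883)) = 1/(392746 + (3204447/2)*4072069) = 1/(392746 + 13048729290843/2) = 1/(13048730076335/2) = 2/13048730076335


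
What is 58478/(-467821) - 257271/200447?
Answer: -132078516157/93773315987 ≈ -1.4085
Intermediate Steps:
58478/(-467821) - 257271/200447 = 58478*(-1/467821) - 257271*1/200447 = -58478/467821 - 257271/200447 = -132078516157/93773315987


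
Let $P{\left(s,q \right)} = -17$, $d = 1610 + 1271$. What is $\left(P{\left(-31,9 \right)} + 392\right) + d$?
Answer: $3256$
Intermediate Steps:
$d = 2881$
$\left(P{\left(-31,9 \right)} + 392\right) + d = \left(-17 + 392\right) + 2881 = 375 + 2881 = 3256$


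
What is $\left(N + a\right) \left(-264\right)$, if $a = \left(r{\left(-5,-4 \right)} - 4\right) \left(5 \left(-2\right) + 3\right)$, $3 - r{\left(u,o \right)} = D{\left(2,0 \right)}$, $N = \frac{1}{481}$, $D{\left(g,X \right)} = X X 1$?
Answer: $- \frac{889152}{481} \approx -1848.5$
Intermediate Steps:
$D{\left(g,X \right)} = X^{2}$ ($D{\left(g,X \right)} = X^{2} \cdot 1 = X^{2}$)
$N = \frac{1}{481} \approx 0.002079$
$r{\left(u,o \right)} = 3$ ($r{\left(u,o \right)} = 3 - 0^{2} = 3 - 0 = 3 + 0 = 3$)
$a = 7$ ($a = \left(3 - 4\right) \left(5 \left(-2\right) + 3\right) = - (-10 + 3) = \left(-1\right) \left(-7\right) = 7$)
$\left(N + a\right) \left(-264\right) = \left(\frac{1}{481} + 7\right) \left(-264\right) = \frac{3368}{481} \left(-264\right) = - \frac{889152}{481}$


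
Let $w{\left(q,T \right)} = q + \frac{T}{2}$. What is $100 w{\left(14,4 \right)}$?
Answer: $1600$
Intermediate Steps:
$w{\left(q,T \right)} = q + \frac{T}{2}$ ($w{\left(q,T \right)} = q + T \frac{1}{2} = q + \frac{T}{2}$)
$100 w{\left(14,4 \right)} = 100 \left(14 + \frac{1}{2} \cdot 4\right) = 100 \left(14 + 2\right) = 100 \cdot 16 = 1600$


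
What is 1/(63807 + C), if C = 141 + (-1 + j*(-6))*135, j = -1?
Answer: 1/64623 ≈ 1.5474e-5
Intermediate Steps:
C = 816 (C = 141 + (-1 - 1*(-6))*135 = 141 + (-1 + 6)*135 = 141 + 5*135 = 141 + 675 = 816)
1/(63807 + C) = 1/(63807 + 816) = 1/64623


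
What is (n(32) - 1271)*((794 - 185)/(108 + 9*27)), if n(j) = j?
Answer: -83839/39 ≈ -2149.7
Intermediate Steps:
(n(32) - 1271)*((794 - 185)/(108 + 9*27)) = (32 - 1271)*((794 - 185)/(108 + 9*27)) = -754551/(108 + 243) = -754551/351 = -1239*203/117 = -83839/39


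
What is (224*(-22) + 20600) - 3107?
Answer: 12565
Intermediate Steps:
(224*(-22) + 20600) - 3107 = (-4928 + 20600) - 3107 = 15672 - 3107 = 12565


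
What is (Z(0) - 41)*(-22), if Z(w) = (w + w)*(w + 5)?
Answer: 902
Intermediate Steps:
Z(w) = 2*w*(5 + w) (Z(w) = (2*w)*(5 + w) = 2*w*(5 + w))
(Z(0) - 41)*(-22) = (2*0*(5 + 0) - 41)*(-22) = (2*0*5 - 41)*(-22) = (0 - 41)*(-22) = -41*(-22) = 902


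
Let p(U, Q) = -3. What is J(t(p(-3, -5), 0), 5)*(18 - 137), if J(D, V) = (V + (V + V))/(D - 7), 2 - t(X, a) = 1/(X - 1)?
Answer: 7140/19 ≈ 375.79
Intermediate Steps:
t(X, a) = 2 - 1/(-1 + X) (t(X, a) = 2 - 1/(X - 1) = 2 - 1/(-1 + X))
J(D, V) = 3*V/(-7 + D) (J(D, V) = (V + 2*V)/(-7 + D) = (3*V)/(-7 + D) = 3*V/(-7 + D))
J(t(p(-3, -5), 0), 5)*(18 - 137) = (3*5/(-7 + (-3 + 2*(-3))/(-1 - 3)))*(18 - 137) = (3*5/(-7 + (-3 - 6)/(-4)))*(-119) = (3*5/(-7 - ¼*(-9)))*(-119) = (3*5/(-7 + 9/4))*(-119) = (3*5/(-19/4))*(-119) = (3*5*(-4/19))*(-119) = -60/19*(-119) = 7140/19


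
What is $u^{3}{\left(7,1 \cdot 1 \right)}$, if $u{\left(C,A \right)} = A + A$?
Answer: $8$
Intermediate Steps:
$u{\left(C,A \right)} = 2 A$
$u^{3}{\left(7,1 \cdot 1 \right)} = \left(2 \cdot 1 \cdot 1\right)^{3} = \left(2 \cdot 1\right)^{3} = 2^{3} = 8$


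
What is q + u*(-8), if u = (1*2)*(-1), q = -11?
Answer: 5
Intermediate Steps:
u = -2 (u = 2*(-1) = -2)
q + u*(-8) = -11 - 2*(-8) = -11 + 16 = 5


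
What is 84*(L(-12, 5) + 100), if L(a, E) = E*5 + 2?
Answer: 10668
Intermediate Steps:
L(a, E) = 2 + 5*E (L(a, E) = 5*E + 2 = 2 + 5*E)
84*(L(-12, 5) + 100) = 84*((2 + 5*5) + 100) = 84*((2 + 25) + 100) = 84*(27 + 100) = 84*127 = 10668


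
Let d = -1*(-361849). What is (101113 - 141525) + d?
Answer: 321437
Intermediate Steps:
d = 361849
(101113 - 141525) + d = (101113 - 141525) + 361849 = -40412 + 361849 = 321437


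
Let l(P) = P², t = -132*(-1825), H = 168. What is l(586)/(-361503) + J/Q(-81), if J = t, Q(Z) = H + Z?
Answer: 29018732416/10483587 ≈ 2768.0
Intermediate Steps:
Q(Z) = 168 + Z
t = 240900
J = 240900
l(586)/(-361503) + J/Q(-81) = 586²/(-361503) + 240900/(168 - 81) = 343396*(-1/361503) + 240900/87 = -343396/361503 + 240900*(1/87) = -343396/361503 + 80300/29 = 29018732416/10483587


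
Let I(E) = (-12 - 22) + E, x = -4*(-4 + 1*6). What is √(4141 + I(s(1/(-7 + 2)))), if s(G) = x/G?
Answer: √4147 ≈ 64.397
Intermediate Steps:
x = -8 (x = -4*(-4 + 6) = -4*2 = -8)
s(G) = -8/G
I(E) = -34 + E
√(4141 + I(s(1/(-7 + 2)))) = √(4141 + (-34 - 8/(1/(-7 + 2)))) = √(4141 + (-34 - 8/(1/(-5)))) = √(4141 + (-34 - 8/(-⅕))) = √(4141 + (-34 - 8*(-5))) = √(4141 + (-34 + 40)) = √(4141 + 6) = √4147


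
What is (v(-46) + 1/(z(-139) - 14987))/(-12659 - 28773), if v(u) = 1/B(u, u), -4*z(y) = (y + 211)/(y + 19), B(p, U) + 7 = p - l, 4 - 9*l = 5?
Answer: 2707153/5911302810784 ≈ 4.5796e-7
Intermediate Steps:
l = -⅑ (l = 4/9 - ⅑*5 = 4/9 - 5/9 = -⅑ ≈ -0.11111)
B(p, U) = -62/9 + p (B(p, U) = -7 + (p - 1*(-⅑)) = -7 + (p + ⅑) = -7 + (⅑ + p) = -62/9 + p)
z(y) = -(211 + y)/(4*(19 + y)) (z(y) = -(y + 211)/(4*(y + 19)) = -(211 + y)/(4*(19 + y)))
v(u) = 1/(-62/9 + u)
(v(-46) + 1/(z(-139) - 14987))/(-12659 - 28773) = (9/(-62 + 9*(-46)) + 1/((-211 - 1*(-139))/(4*(19 - 139)) - 14987))/(-12659 - 28773) = (9/(-62 - 414) + 1/((¼)*(-211 + 139)/(-120) - 14987))/(-41432) = (9/(-476) + 1/((¼)*(-1/120)*(-72) - 14987))*(-1/41432) = (9*(-1/476) + 1/(3/20 - 14987))*(-1/41432) = (-9/476 + 1/(-299737/20))*(-1/41432) = (-9/476 - 20/299737)*(-1/41432) = -2707153/142674812*(-1/41432) = 2707153/5911302810784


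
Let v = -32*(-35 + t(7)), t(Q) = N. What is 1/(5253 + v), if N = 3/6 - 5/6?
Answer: 3/19151 ≈ 0.00015665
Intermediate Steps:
N = -⅓ (N = 3*(⅙) - 5*⅙ = ½ - ⅚ = -⅓ ≈ -0.33333)
t(Q) = -⅓
v = 3392/3 (v = -32*(-35 - ⅓) = -32*(-106/3) = 3392/3 ≈ 1130.7)
1/(5253 + v) = 1/(5253 + 3392/3) = 1/(19151/3) = 3/19151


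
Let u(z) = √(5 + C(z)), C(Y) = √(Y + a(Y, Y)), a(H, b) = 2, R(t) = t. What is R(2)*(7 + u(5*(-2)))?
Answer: 14 + 2*√(5 + 2*I*√2) ≈ 18.636 + 1.2203*I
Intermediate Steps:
C(Y) = √(2 + Y) (C(Y) = √(Y + 2) = √(2 + Y))
u(z) = √(5 + √(2 + z))
R(2)*(7 + u(5*(-2))) = 2*(7 + √(5 + √(2 + 5*(-2)))) = 2*(7 + √(5 + √(2 - 10))) = 2*(7 + √(5 + √(-8))) = 2*(7 + √(5 + 2*I*√2)) = 14 + 2*√(5 + 2*I*√2)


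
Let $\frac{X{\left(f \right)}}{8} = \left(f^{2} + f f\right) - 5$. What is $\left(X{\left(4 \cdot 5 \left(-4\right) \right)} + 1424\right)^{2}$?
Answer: $10771118656$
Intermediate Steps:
$X{\left(f \right)} = -40 + 16 f^{2}$ ($X{\left(f \right)} = 8 \left(\left(f^{2} + f f\right) - 5\right) = 8 \left(\left(f^{2} + f^{2}\right) - 5\right) = 8 \left(2 f^{2} - 5\right) = 8 \left(-5 + 2 f^{2}\right) = -40 + 16 f^{2}$)
$\left(X{\left(4 \cdot 5 \left(-4\right) \right)} + 1424\right)^{2} = \left(\left(-40 + 16 \left(4 \cdot 5 \left(-4\right)\right)^{2}\right) + 1424\right)^{2} = \left(\left(-40 + 16 \left(20 \left(-4\right)\right)^{2}\right) + 1424\right)^{2} = \left(\left(-40 + 16 \left(-80\right)^{2}\right) + 1424\right)^{2} = \left(\left(-40 + 16 \cdot 6400\right) + 1424\right)^{2} = \left(\left(-40 + 102400\right) + 1424\right)^{2} = \left(102360 + 1424\right)^{2} = 103784^{2} = 10771118656$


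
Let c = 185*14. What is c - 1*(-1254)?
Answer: 3844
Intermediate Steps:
c = 2590
c - 1*(-1254) = 2590 - 1*(-1254) = 2590 + 1254 = 3844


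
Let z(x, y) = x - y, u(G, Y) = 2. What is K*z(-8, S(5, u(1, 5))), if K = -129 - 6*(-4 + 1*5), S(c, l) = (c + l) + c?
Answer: 2700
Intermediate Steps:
S(c, l) = l + 2*c
K = -135 (K = -129 - 6*(-4 + 5) = -129 - 6 = -135)
K*z(-8, S(5, u(1, 5))) = -135*(-8 - (2 + 2*5)) = -135*(-8 - (2 + 10)) = -135*(-8 - 1*12) = -135*(-8 - 12) = -135*(-20) = 2700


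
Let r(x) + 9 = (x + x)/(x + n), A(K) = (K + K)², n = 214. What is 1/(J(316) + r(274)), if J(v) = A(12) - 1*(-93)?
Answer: 122/80657 ≈ 0.0015126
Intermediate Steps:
A(K) = 4*K² (A(K) = (2*K)² = 4*K²)
J(v) = 669 (J(v) = 4*12² - 1*(-93) = 4*144 + 93 = 576 + 93 = 669)
r(x) = -9 + 2*x/(214 + x) (r(x) = -9 + (x + x)/(x + 214) = -9 + (2*x)/(214 + x) = -9 + 2*x/(214 + x))
1/(J(316) + r(274)) = 1/(669 + (-1926 - 7*274)/(214 + 274)) = 1/(669 + (-1926 - 1918)/488) = 1/(669 + (1/488)*(-3844)) = 1/(669 - 961/122) = 1/(80657/122) = 122/80657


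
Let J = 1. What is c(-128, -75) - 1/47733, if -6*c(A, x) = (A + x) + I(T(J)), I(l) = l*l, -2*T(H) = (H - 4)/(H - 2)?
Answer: 12776525/381864 ≈ 33.458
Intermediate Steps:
T(H) = -(-4 + H)/(2*(-2 + H)) (T(H) = -(H - 4)/(2*(H - 2)) = -(-4 + H)/(2*(-2 + H)))
I(l) = l**2
c(A, x) = -3/8 - A/6 - x/6 (c(A, x) = -((A + x) + ((4 - 1*1)/(2*(-2 + 1)))**2)/6 = -((A + x) + ((1/2)*(4 - 1)/(-1))**2)/6 = -((A + x) + ((1/2)*(-1)*3)**2)/6 = -((A + x) + (-3/2)**2)/6 = -((A + x) + 9/4)/6 = -(9/4 + A + x)/6 = -3/8 - A/6 - x/6)
c(-128, -75) - 1/47733 = (-3/8 - 1/6*(-128) - 1/6*(-75)) - 1/47733 = (-3/8 + 64/3 + 25/2) - 1*1/47733 = 803/24 - 1/47733 = 12776525/381864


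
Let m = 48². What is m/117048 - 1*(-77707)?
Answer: 378977135/4877 ≈ 77707.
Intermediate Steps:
m = 2304
m/117048 - 1*(-77707) = 2304/117048 - 1*(-77707) = 2304*(1/117048) + 77707 = 96/4877 + 77707 = 378977135/4877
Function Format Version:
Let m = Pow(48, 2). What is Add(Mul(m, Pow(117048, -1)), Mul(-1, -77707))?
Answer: Rational(378977135, 4877) ≈ 77707.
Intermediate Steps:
m = 2304
Add(Mul(m, Pow(117048, -1)), Mul(-1, -77707)) = Add(Mul(2304, Pow(117048, -1)), Mul(-1, -77707)) = Add(Mul(2304, Rational(1, 117048)), 77707) = Add(Rational(96, 4877), 77707) = Rational(378977135, 4877)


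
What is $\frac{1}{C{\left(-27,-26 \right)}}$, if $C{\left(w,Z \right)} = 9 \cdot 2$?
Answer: $\frac{1}{18} \approx 0.055556$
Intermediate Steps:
$C{\left(w,Z \right)} = 18$
$\frac{1}{C{\left(-27,-26 \right)}} = \frac{1}{18}$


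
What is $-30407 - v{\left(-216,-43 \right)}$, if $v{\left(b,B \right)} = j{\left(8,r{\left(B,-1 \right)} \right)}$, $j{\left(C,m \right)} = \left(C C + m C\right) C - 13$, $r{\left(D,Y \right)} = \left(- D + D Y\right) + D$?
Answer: $-33658$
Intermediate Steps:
$r{\left(D,Y \right)} = D Y$
$j{\left(C,m \right)} = -13 + C \left(C^{2} + C m\right)$ ($j{\left(C,m \right)} = \left(C^{2} + C m\right) C - 13 = C \left(C^{2} + C m\right) - 13 = -13 + C \left(C^{2} + C m\right)$)
$v{\left(b,B \right)} = 499 - 64 B$ ($v{\left(b,B \right)} = -13 + 8^{3} + B \left(-1\right) 8^{2} = -13 + 512 + - B 64 = -13 + 512 - 64 B = 499 - 64 B$)
$-30407 - v{\left(-216,-43 \right)} = -30407 - \left(499 - -2752\right) = -30407 - \left(499 + 2752\right) = -30407 - 3251 = -33658$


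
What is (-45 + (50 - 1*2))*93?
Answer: 279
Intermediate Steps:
(-45 + (50 - 1*2))*93 = (-45 + (50 - 2))*93 = (-45 + 48)*93 = 3*93 = 279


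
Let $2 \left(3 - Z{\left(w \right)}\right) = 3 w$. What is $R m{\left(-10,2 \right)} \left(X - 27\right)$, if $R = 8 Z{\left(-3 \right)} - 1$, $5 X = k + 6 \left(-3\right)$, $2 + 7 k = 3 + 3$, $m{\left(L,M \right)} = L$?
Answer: $\frac{125906}{7} \approx 17987.0$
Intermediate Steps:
$k = \frac{4}{7}$ ($k = - \frac{2}{7} + \frac{3 + 3}{7} = - \frac{2}{7} + \frac{1}{7} \cdot 6 = - \frac{2}{7} + \frac{6}{7} = \frac{4}{7} \approx 0.57143$)
$Z{\left(w \right)} = 3 - \frac{3 w}{2}$
$X = - \frac{122}{35}$ ($X = \frac{\frac{4}{7} + 6 \left(-3\right)}{5} = \frac{\frac{4}{7} - 18}{5} = \frac{1}{5} \left(- \frac{122}{7}\right) = - \frac{122}{35} \approx -3.4857$)
$R = 59$ ($R = 8 \left(3 - - \frac{9}{2}\right) - 1 = 8 \left(3 + \frac{9}{2}\right) - 1 = 8 \cdot \frac{15}{2} - 1 = 60 - 1 = 59$)
$R m{\left(-10,2 \right)} \left(X - 27\right) = 59 \left(-10\right) \left(- \frac{122}{35} - 27\right) = \left(-590\right) \left(- \frac{1067}{35}\right) = \frac{125906}{7}$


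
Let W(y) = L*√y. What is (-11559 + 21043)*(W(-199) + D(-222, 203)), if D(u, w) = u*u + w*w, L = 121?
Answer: 858235612 + 1147564*I*√199 ≈ 8.5824e+8 + 1.6188e+7*I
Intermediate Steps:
W(y) = 121*√y
D(u, w) = u² + w²
(-11559 + 21043)*(W(-199) + D(-222, 203)) = (-11559 + 21043)*(121*√(-199) + ((-222)² + 203²)) = 9484*(121*(I*√199) + (49284 + 41209)) = 9484*(121*I*√199 + 90493) = 9484*(90493 + 121*I*√199) = 858235612 + 1147564*I*√199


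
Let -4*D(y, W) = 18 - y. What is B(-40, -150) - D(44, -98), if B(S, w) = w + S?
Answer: -393/2 ≈ -196.50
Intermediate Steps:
B(S, w) = S + w
D(y, W) = -9/2 + y/4 (D(y, W) = -(18 - y)/4 = -9/2 + y/4)
B(-40, -150) - D(44, -98) = (-40 - 150) - (-9/2 + (¼)*44) = -190 - (-9/2 + 11) = -190 - 1*13/2 = -190 - 13/2 = -393/2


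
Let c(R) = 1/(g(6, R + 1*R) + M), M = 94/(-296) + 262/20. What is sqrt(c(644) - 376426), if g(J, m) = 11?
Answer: I*sqrt(116588454917966)/17599 ≈ 613.54*I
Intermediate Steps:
M = 9459/740 (M = 94*(-1/296) + 262*(1/20) = -47/148 + 131/10 = 9459/740 ≈ 12.782)
c(R) = 740/17599 (c(R) = 1/(11 + 9459/740) = 1/(17599/740) = 740/17599)
sqrt(c(644) - 376426) = sqrt(740/17599 - 376426) = sqrt(-6624720434/17599) = I*sqrt(116588454917966)/17599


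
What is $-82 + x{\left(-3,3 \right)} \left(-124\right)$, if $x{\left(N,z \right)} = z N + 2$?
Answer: $786$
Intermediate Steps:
$x{\left(N,z \right)} = 2 + N z$ ($x{\left(N,z \right)} = N z + 2 = 2 + N z$)
$-82 + x{\left(-3,3 \right)} \left(-124\right) = -82 + \left(2 - 9\right) \left(-124\right) = -82 - -868 = -82 + 868 = 786$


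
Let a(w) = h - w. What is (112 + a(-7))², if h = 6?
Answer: 15625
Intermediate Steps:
a(w) = 6 - w
(112 + a(-7))² = (112 + (6 - 1*(-7)))² = (112 + (6 + 7))² = (112 + 13)² = 125² = 15625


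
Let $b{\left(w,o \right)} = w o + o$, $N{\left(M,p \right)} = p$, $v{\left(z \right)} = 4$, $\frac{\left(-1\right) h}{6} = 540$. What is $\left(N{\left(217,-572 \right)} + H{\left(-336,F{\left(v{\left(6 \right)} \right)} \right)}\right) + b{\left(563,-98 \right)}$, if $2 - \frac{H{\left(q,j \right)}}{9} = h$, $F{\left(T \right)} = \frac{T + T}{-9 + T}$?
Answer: $-26666$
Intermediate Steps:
$h = -3240$ ($h = \left(-6\right) 540 = -3240$)
$F{\left(T \right)} = \frac{2 T}{-9 + T}$
$b{\left(w,o \right)} = o + o w$ ($b{\left(w,o \right)} = o w + o = o + o w$)
$H{\left(q,j \right)} = 29178$ ($H{\left(q,j \right)} = 18 - -29160 = 18 + 29160 = 29178$)
$\left(N{\left(217,-572 \right)} + H{\left(-336,F{\left(v{\left(6 \right)} \right)} \right)}\right) + b{\left(563,-98 \right)} = \left(-572 + 29178\right) - 98 \left(1 + 563\right) = 28606 - 55272 = -26666$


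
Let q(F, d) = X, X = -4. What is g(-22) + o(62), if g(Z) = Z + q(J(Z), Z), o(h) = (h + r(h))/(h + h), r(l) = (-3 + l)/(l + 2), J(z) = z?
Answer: -202309/7936 ≈ -25.493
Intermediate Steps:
r(l) = (-3 + l)/(2 + l)
o(h) = (h + (-3 + h)/(2 + h))/(2*h) (o(h) = (h + (-3 + h)/(2 + h))/(h + h) = (h + (-3 + h)/(2 + h))/((2*h)) = (h + (-3 + h)/(2 + h))*(1/(2*h)) = (h + (-3 + h)/(2 + h))/(2*h))
q(F, d) = -4
g(Z) = -4 + Z (g(Z) = Z - 4 = -4 + Z)
g(-22) + o(62) = (-4 - 22) + (1/2)*(-3 + 62 + 62*(2 + 62))/(62*(2 + 62)) = -26 + (1/2)*(1/62)*(-3 + 62 + 62*64)/64 = -26 + (1/2)*(1/62)*(1/64)*(-3 + 62 + 3968) = -26 + (1/2)*(1/62)*(1/64)*4027 = -26 + 4027/7936 = -202309/7936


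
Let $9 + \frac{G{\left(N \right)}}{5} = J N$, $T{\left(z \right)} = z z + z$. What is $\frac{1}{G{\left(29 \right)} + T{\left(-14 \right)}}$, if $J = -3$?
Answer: $- \frac{1}{298} \approx -0.0033557$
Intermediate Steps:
$T{\left(z \right)} = z + z^{2}$ ($T{\left(z \right)} = z^{2} + z = z + z^{2}$)
$G{\left(N \right)} = -45 - 15 N$ ($G{\left(N \right)} = -45 + 5 \left(- 3 N\right) = -45 - 15 N$)
$\frac{1}{G{\left(29 \right)} + T{\left(-14 \right)}} = \frac{1}{\left(-45 - 435\right) - 14 \left(1 - 14\right)} = \frac{1}{\left(-45 - 435\right) - -182} = \frac{1}{-480 + 182} = \frac{1}{-298} = - \frac{1}{298}$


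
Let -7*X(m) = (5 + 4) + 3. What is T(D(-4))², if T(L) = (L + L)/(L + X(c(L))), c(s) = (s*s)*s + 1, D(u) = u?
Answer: 49/25 ≈ 1.9600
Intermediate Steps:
c(s) = 1 + s³ (c(s) = s²*s + 1 = s³ + 1 = 1 + s³)
X(m) = -12/7 (X(m) = -((5 + 4) + 3)/7 = -(9 + 3)/7 = -⅐*12 = -12/7)
T(L) = 2*L/(-12/7 + L) (T(L) = (L + L)/(L - 12/7) = (2*L)/(-12/7 + L) = 2*L/(-12/7 + L))
T(D(-4))² = (14*(-4)/(-12 + 7*(-4)))² = (14*(-4)/(-12 - 28))² = (14*(-4)/(-40))² = (14*(-4)*(-1/40))² = (7/5)² = 49/25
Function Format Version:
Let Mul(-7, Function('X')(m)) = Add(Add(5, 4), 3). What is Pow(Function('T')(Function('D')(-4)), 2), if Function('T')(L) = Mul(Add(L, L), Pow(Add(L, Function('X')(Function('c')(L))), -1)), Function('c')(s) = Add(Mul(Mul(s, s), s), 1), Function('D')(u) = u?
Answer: Rational(49, 25) ≈ 1.9600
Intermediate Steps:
Function('c')(s) = Add(1, Pow(s, 3)) (Function('c')(s) = Add(Mul(Pow(s, 2), s), 1) = Add(Pow(s, 3), 1) = Add(1, Pow(s, 3)))
Function('X')(m) = Rational(-12, 7) (Function('X')(m) = Mul(Rational(-1, 7), Add(Add(5, 4), 3)) = Mul(Rational(-1, 7), Add(9, 3)) = Mul(Rational(-1, 7), 12) = Rational(-12, 7))
Function('T')(L) = Mul(2, L, Pow(Add(Rational(-12, 7), L), -1)) (Function('T')(L) = Mul(Add(L, L), Pow(Add(L, Rational(-12, 7)), -1)) = Mul(Mul(2, L), Pow(Add(Rational(-12, 7), L), -1)) = Mul(2, L, Pow(Add(Rational(-12, 7), L), -1)))
Pow(Function('T')(Function('D')(-4)), 2) = Pow(Mul(14, -4, Pow(Add(-12, Mul(7, -4)), -1)), 2) = Pow(Mul(14, -4, Pow(Add(-12, -28), -1)), 2) = Pow(Mul(14, -4, Pow(-40, -1)), 2) = Pow(Mul(14, -4, Rational(-1, 40)), 2) = Pow(Rational(7, 5), 2) = Rational(49, 25)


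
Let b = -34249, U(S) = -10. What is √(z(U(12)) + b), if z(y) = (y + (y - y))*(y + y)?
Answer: I*√34049 ≈ 184.52*I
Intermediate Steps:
z(y) = 2*y² (z(y) = (y + 0)*(2*y) = y*(2*y) = 2*y²)
√(z(U(12)) + b) = √(2*(-10)² - 34249) = √(2*100 - 34249) = √(200 - 34249) = √(-34049) = I*√34049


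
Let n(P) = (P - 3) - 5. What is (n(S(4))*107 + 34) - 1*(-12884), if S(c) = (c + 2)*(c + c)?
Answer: 17198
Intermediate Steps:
S(c) = 2*c*(2 + c) (S(c) = (2 + c)*(2*c) = 2*c*(2 + c))
n(P) = -8 + P (n(P) = (-3 + P) - 5 = -8 + P)
(n(S(4))*107 + 34) - 1*(-12884) = ((-8 + 2*4*(2 + 4))*107 + 34) - 1*(-12884) = ((-8 + 2*4*6)*107 + 34) + 12884 = ((-8 + 48)*107 + 34) + 12884 = (40*107 + 34) + 12884 = (4280 + 34) + 12884 = 4314 + 12884 = 17198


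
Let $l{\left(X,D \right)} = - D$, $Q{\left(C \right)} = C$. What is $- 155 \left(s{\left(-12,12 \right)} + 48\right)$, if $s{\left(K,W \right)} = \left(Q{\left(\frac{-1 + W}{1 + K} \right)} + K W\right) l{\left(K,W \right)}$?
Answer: $-277140$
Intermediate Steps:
$s{\left(K,W \right)} = - W \left(K W + \frac{-1 + W}{1 + K}\right)$ ($s{\left(K,W \right)} = \left(\frac{-1 + W}{1 + K} + K W\right) \left(- W\right) = \left(K W + \frac{-1 + W}{1 + K}\right) \left(- W\right) = - W \left(K W + \frac{-1 + W}{1 + K}\right)$)
$- 155 \left(s{\left(-12,12 \right)} + 48\right) = - 155 \left(\left(-1\right) 12 \frac{1}{1 - 12} \left(-1 + 12 - 144 \left(1 - 12\right)\right) + 48\right) = - 155 \left(\left(-1\right) 12 \frac{1}{-11} \left(-1 + 12 - 144 \left(-11\right)\right) + 48\right) = - 155 \left(\left(-1\right) 12 \left(- \frac{1}{11}\right) \left(-1 + 12 + 1584\right) + 48\right) = - 155 \left(\left(-1\right) 12 \left(- \frac{1}{11}\right) 1595 + 48\right) = - 155 \left(1740 + 48\right) = \left(-155\right) 1788 = -277140$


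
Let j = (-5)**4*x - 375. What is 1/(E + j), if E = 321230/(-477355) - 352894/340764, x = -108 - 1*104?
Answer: -16266539922/2161444284069259 ≈ -7.5258e-6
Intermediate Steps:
x = -212 (x = -108 - 104 = -212)
E = -27791933509/16266539922 (E = 321230*(-1/477355) - 352894*1/340764 = -64246/95471 - 176447/170382 = -27791933509/16266539922 ≈ -1.7085)
j = -132875 (j = (-5)**4*(-212) - 375 = 625*(-212) - 375 = -132500 - 375 = -132875)
1/(E + j) = 1/(-27791933509/16266539922 - 132875) = 1/(-2161444284069259/16266539922) = -16266539922/2161444284069259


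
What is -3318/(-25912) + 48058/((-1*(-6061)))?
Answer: 8008793/994004 ≈ 8.0571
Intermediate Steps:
-3318/(-25912) + 48058/((-1*(-6061))) = -3318*(-1/25912) + 48058/6061 = 21/164 + 48058*(1/6061) = 21/164 + 48058/6061 = 8008793/994004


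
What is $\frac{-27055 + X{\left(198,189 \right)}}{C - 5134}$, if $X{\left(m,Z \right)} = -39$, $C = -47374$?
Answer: $\frac{13547}{26254} \approx 0.516$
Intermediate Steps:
$\frac{-27055 + X{\left(198,189 \right)}}{C - 5134} = \frac{-27055 - 39}{-47374 - 5134} = - \frac{27094}{-52508} = \left(-27094\right) \left(- \frac{1}{52508}\right) = \frac{13547}{26254}$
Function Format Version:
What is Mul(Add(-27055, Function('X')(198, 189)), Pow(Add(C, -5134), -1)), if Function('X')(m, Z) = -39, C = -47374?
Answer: Rational(13547, 26254) ≈ 0.51600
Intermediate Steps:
Mul(Add(-27055, Function('X')(198, 189)), Pow(Add(C, -5134), -1)) = Mul(Add(-27055, -39), Pow(Add(-47374, -5134), -1)) = Mul(-27094, Pow(-52508, -1)) = Mul(-27094, Rational(-1, 52508)) = Rational(13547, 26254)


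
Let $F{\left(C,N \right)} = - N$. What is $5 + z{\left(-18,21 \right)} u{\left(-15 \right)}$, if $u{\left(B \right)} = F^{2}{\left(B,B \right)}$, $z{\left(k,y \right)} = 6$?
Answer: $1355$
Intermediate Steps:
$u{\left(B \right)} = B^{2}$ ($u{\left(B \right)} = \left(- B\right)^{2} = B^{2}$)
$5 + z{\left(-18,21 \right)} u{\left(-15 \right)} = 5 + 6 \left(-15\right)^{2} = 5 + 6 \cdot 225 = 5 + 1350 = 1355$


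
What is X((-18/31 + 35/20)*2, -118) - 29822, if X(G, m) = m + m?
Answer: -30058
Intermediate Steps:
X(G, m) = 2*m
X((-18/31 + 35/20)*2, -118) - 29822 = 2*(-118) - 29822 = -236 - 29822 = -30058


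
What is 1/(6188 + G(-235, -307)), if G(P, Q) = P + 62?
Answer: 1/6015 ≈ 0.00016625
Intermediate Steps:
G(P, Q) = 62 + P
1/(6188 + G(-235, -307)) = 1/(6188 + (62 - 235)) = 1/(6188 - 173) = 1/6015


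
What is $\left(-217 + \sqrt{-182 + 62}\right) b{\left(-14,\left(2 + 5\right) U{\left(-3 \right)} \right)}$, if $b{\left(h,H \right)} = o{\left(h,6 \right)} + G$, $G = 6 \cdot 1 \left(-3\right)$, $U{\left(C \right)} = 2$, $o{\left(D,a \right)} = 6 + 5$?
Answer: $1519 - 14 i \sqrt{30} \approx 1519.0 - 76.681 i$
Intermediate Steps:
$o{\left(D,a \right)} = 11$
$G = -18$ ($G = 6 \left(-3\right) = -18$)
$b{\left(h,H \right)} = -7$ ($b{\left(h,H \right)} = 11 - 18 = -7$)
$\left(-217 + \sqrt{-182 + 62}\right) b{\left(-14,\left(2 + 5\right) U{\left(-3 \right)} \right)} = \left(-217 + \sqrt{-182 + 62}\right) \left(-7\right) = \left(-217 + \sqrt{-120}\right) \left(-7\right) = \left(-217 + 2 i \sqrt{30}\right) \left(-7\right) = 1519 - 14 i \sqrt{30}$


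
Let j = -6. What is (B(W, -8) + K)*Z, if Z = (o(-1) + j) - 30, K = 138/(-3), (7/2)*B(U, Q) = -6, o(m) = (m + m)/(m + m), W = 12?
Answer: 1670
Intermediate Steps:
o(m) = 1 (o(m) = (2*m)/((2*m)) = (2*m)*(1/(2*m)) = 1)
B(U, Q) = -12/7 (B(U, Q) = (2/7)*(-6) = -12/7)
K = -46 (K = 138*(-⅓) = -46)
Z = -35 (Z = (1 - 6) - 30 = -5 - 30 = -35)
(B(W, -8) + K)*Z = (-12/7 - 46)*(-35) = -334/7*(-35) = 1670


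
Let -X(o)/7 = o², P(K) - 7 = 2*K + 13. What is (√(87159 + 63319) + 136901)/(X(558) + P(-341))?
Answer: -136901/2180210 - √150478/2180210 ≈ -0.062971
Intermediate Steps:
P(K) = 20 + 2*K (P(K) = 7 + (2*K + 13) = 7 + (13 + 2*K) = 20 + 2*K)
X(o) = -7*o²
(√(87159 + 63319) + 136901)/(X(558) + P(-341)) = (√(87159 + 63319) + 136901)/(-7*558² + (20 + 2*(-341))) = (√150478 + 136901)/(-7*311364 + (20 - 682)) = (136901 + √150478)/(-2179548 - 662) = (136901 + √150478)/(-2180210) = (136901 + √150478)*(-1/2180210) = -136901/2180210 - √150478/2180210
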